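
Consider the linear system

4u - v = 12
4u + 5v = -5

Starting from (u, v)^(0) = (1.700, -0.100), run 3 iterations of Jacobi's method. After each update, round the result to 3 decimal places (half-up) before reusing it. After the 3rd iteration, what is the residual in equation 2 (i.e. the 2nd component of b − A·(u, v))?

1.020

Iteration 1:
  u = (12 - (-1)·-0.100) / (4) = 2.975
  v = (-5 - (4)·1.700) / (5) = -2.360
Iteration 2:
  u = (12 - (-1)·-2.360) / (4) = 2.410
  v = (-5 - (4)·2.975) / (5) = -3.380
Iteration 3:
  u = (12 - (-1)·-3.380) / (4) = 2.155
  v = (-5 - (4)·2.410) / (5) = -2.928
Residual b − A·x = (0.452, 1.020)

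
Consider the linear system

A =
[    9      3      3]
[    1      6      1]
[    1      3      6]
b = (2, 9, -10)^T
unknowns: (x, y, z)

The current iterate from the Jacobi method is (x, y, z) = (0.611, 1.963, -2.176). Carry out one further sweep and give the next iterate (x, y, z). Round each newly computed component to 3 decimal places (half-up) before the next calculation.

One sweep:
  x = (2 - (3)·1.963 - (3)·-2.176) / (9) = 0.293
  y = (9 - (1)·0.611 - (1)·-2.176) / (6) = 1.761
  z = (-10 - (1)·0.611 - (3)·1.963) / (6) = -2.750

(0.293, 1.761, -2.750)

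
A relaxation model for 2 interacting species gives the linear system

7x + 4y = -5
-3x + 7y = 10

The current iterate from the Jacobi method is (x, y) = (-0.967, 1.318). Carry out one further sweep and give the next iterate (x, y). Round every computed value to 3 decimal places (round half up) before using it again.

One sweep:
  x = (-5 - (4)·1.318) / (7) = -1.467
  y = (10 - (-3)·-0.967) / (7) = 1.014

(-1.467, 1.014)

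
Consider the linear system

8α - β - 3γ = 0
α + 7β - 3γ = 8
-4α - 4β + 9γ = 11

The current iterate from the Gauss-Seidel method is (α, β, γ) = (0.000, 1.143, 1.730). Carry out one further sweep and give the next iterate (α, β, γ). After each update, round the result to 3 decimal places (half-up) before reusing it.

One sweep:
  α = (0 - (-1)·1.143 - (-3)·1.730) / (8) = 0.792
  β = (8 - (1)·0.792 - (-3)·1.730) / (7) = 1.771
  γ = (11 - (-4)·0.792 - (-4)·1.771) / (9) = 2.361

(0.792, 1.771, 2.361)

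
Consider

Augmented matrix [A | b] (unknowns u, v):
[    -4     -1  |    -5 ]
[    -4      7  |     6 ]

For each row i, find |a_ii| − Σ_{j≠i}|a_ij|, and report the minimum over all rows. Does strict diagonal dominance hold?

row 1: |-4| − (1) = 3
row 2: |7| − (4) = 3
minimum over rows = 3 → strictly diagonally dominant (convergence guaranteed)

3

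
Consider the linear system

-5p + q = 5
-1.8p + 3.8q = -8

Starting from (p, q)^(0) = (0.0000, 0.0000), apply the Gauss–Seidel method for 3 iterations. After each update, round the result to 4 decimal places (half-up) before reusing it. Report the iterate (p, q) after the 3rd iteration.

(-1.5647, -2.8464)

Iteration 1:
  p = (5 - (1)·0.0000) / (-5) = -1.0000
  q = (-8 - (-1.8)·-1.0000) / (3.8) = -2.5789
Iteration 2:
  p = (5 - (1)·-2.5789) / (-5) = -1.5158
  q = (-8 - (-1.8)·-1.5158) / (3.8) = -2.8233
Iteration 3:
  p = (5 - (1)·-2.8233) / (-5) = -1.5647
  q = (-8 - (-1.8)·-1.5647) / (3.8) = -2.8464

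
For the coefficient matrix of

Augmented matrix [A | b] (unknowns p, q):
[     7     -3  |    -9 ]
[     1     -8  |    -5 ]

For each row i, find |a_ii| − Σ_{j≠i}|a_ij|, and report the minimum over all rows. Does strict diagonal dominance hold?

row 1: |7| − (3) = 4
row 2: |-8| − (1) = 7
minimum over rows = 4 → strictly diagonally dominant (convergence guaranteed)

4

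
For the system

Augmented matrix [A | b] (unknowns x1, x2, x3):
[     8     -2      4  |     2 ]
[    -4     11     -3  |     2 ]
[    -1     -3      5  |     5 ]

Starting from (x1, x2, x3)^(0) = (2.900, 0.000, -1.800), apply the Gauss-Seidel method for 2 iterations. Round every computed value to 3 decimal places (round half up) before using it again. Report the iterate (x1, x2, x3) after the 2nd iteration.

Iteration 1:
  x1 = (2 - (-2)·0.000 - (4)·-1.800) / (8) = 1.150
  x2 = (2 - (-4)·1.150 - (-3)·-1.800) / (11) = 0.109
  x3 = (5 - (-1)·1.150 - (-3)·0.109) / (5) = 1.295
Iteration 2:
  x1 = (2 - (-2)·0.109 - (4)·1.295) / (8) = -0.370
  x2 = (2 - (-4)·-0.370 - (-3)·1.295) / (11) = 0.400
  x3 = (5 - (-1)·-0.370 - (-3)·0.400) / (5) = 1.166

(-0.370, 0.400, 1.166)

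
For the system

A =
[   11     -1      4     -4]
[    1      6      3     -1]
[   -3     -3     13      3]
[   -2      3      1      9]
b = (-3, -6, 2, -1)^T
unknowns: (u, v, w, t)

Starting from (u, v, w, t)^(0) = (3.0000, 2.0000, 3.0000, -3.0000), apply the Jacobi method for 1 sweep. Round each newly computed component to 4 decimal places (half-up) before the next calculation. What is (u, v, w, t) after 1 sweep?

Iteration 1:
  u = (-3 - (-1)·2.0000 - (4)·3.0000 - (-4)·-3.0000) / (11) = -2.2727
  v = (-6 - (1)·3.0000 - (3)·3.0000 - (-1)·-3.0000) / (6) = -3.5000
  w = (2 - (-3)·3.0000 - (-3)·2.0000 - (3)·-3.0000) / (13) = 2.0000
  t = (-1 - (-2)·3.0000 - (3)·2.0000 - (1)·3.0000) / (9) = -0.4444

(-2.2727, -3.5000, 2.0000, -0.4444)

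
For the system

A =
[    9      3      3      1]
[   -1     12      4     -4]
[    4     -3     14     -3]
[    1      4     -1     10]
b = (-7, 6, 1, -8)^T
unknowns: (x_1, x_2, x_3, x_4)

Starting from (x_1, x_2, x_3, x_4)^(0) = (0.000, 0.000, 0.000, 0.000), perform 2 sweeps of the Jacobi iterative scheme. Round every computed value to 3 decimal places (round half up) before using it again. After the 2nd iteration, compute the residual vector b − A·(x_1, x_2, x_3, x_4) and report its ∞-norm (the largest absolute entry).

1.678

Iteration 1:
  x_1 = (-7 - (3)·0.000 - (3)·0.000 - (1)·0.000) / (9) = -0.778
  x_2 = (6 - (-1)·0.000 - (4)·0.000 - (-4)·0.000) / (12) = 0.500
  x_3 = (1 - (4)·0.000 - (-3)·0.000 - (-3)·0.000) / (14) = 0.071
  x_4 = (-8 - (1)·0.000 - (4)·0.000 - (-1)·0.000) / (10) = -0.800
Iteration 2:
  x_1 = (-7 - (3)·0.500 - (3)·0.071 - (1)·-0.800) / (9) = -0.879
  x_2 = (6 - (-1)·-0.778 - (4)·0.071 - (-4)·-0.800) / (12) = 0.145
  x_3 = (1 - (4)·-0.778 - (-3)·0.500 - (-3)·-0.800) / (14) = 0.229
  x_4 = (-8 - (1)·-0.778 - (4)·0.500 - (-1)·0.071) / (10) = -0.915
Residual b − A·x = (0.704, -1.195, -1.000, 1.678); ∞-norm = 1.678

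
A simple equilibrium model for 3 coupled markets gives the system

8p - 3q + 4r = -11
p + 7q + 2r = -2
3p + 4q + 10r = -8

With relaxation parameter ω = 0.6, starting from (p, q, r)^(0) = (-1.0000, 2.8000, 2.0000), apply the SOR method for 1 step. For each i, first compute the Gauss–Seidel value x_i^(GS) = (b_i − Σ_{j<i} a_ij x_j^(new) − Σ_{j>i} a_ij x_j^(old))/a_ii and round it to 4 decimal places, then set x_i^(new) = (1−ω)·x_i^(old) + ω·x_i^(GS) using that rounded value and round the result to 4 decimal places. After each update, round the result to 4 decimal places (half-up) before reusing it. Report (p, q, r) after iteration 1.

Iteration 1:
  p: GS value = (-11 - (-3)·2.8000 - (4)·2.0000) / (8) = -1.3250;  p ← (1−ω)·-1.0000 + ω·-1.3250 = -1.1950
  q: GS value = (-2 - (1)·-1.1950 - (2)·2.0000) / (7) = -0.6864;  q ← (1−ω)·2.8000 + ω·-0.6864 = 0.7082
  r: GS value = (-8 - (3)·-1.1950 - (4)·0.7082) / (10) = -0.7248;  r ← (1−ω)·2.0000 + ω·-0.7248 = 0.3651

(-1.1950, 0.7082, 0.3651)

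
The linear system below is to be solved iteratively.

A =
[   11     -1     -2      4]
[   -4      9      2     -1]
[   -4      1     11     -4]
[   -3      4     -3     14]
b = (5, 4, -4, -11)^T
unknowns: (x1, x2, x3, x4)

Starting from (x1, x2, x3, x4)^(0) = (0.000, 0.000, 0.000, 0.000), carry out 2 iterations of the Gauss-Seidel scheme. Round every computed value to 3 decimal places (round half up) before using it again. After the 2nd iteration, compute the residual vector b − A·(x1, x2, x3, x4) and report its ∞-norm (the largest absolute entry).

Iteration 1:
  x1 = (5 - (-1)·0.000 - (-2)·0.000 - (4)·0.000) / (11) = 0.455
  x2 = (4 - (-4)·0.455 - (2)·0.000 - (-1)·0.000) / (9) = 0.647
  x3 = (-4 - (-4)·0.455 - (1)·0.647 - (-4)·0.000) / (11) = -0.257
  x4 = (-11 - (-3)·0.455 - (4)·0.647 - (-3)·-0.257) / (14) = -0.928
Iteration 2:
  x1 = (5 - (-1)·0.647 - (-2)·-0.257 - (4)·-0.928) / (11) = 0.804
  x2 = (4 - (-4)·0.804 - (2)·-0.257 - (-1)·-0.928) / (9) = 0.756
  x3 = (-4 - (-4)·0.804 - (1)·0.756 - (-4)·-0.928) / (11) = -0.477
  x4 = (-11 - (-3)·0.804 - (4)·0.756 - (-3)·-0.477) / (14) = -0.932
Residual b − A·x = (-0.314, 0.434, -0.021, 0.005); ∞-norm = 0.434

0.434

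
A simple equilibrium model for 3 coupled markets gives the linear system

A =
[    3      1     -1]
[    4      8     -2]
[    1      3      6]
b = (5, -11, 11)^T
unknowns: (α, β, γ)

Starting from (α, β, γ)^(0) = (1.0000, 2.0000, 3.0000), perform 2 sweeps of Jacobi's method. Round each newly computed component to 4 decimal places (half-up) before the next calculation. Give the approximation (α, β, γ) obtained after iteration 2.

Iteration 1:
  α = (5 - (1)·2.0000 - (-1)·3.0000) / (3) = 2.0000
  β = (-11 - (4)·1.0000 - (-2)·3.0000) / (8) = -1.1250
  γ = (11 - (1)·1.0000 - (3)·2.0000) / (6) = 0.6667
Iteration 2:
  α = (5 - (1)·-1.1250 - (-1)·0.6667) / (3) = 2.2639
  β = (-11 - (4)·2.0000 - (-2)·0.6667) / (8) = -2.2083
  γ = (11 - (1)·2.0000 - (3)·-1.1250) / (6) = 2.0625

(2.2639, -2.2083, 2.0625)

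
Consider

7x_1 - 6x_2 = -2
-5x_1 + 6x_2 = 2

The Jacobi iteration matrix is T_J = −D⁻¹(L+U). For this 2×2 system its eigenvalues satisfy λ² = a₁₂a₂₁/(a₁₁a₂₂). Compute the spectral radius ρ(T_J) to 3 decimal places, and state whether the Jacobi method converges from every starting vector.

a₁₂a₂₁/(a₁₁a₂₂) = (-6)·(-5) / ((7)·(6)) = 0.714286
ρ = √|0.714286| = √0.714286 = 0.845
ρ < 1, so Jacobi converges

0.845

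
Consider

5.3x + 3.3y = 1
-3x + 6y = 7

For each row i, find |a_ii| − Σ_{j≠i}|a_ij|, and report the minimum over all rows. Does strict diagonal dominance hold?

2

row 1: |5.3| − (3.3) = 2
row 2: |6| − (3) = 3
minimum over rows = 2 → strictly diagonally dominant (convergence guaranteed)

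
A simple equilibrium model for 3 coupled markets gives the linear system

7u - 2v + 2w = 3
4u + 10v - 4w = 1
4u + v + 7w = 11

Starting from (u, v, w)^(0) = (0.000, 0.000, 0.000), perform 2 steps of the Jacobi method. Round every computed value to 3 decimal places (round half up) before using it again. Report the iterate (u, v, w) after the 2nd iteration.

Iteration 1:
  u = (3 - (-2)·0.000 - (2)·0.000) / (7) = 0.429
  v = (1 - (4)·0.000 - (-4)·0.000) / (10) = 0.100
  w = (11 - (4)·0.000 - (1)·0.000) / (7) = 1.571
Iteration 2:
  u = (3 - (-2)·0.100 - (2)·1.571) / (7) = 0.008
  v = (1 - (4)·0.429 - (-4)·1.571) / (10) = 0.557
  w = (11 - (4)·0.429 - (1)·0.100) / (7) = 1.312

(0.008, 0.557, 1.312)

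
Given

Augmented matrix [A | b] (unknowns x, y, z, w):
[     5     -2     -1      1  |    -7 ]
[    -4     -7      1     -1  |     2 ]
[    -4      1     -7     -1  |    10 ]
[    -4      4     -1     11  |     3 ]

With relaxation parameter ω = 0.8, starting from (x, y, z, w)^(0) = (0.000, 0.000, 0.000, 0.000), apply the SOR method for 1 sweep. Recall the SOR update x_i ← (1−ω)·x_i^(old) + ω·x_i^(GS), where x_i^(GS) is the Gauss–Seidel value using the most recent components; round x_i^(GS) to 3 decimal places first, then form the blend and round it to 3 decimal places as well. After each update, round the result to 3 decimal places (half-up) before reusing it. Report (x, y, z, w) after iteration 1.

Iteration 1:
  x: GS value = (-7 - (-2)·0.000 - (-1)·0.000 - (1)·0.000) / (5) = -1.400;  x ← (1−ω)·0.000 + ω·-1.400 = -1.120
  y: GS value = (2 - (-4)·-1.120 - (1)·0.000 - (-1)·0.000) / (-7) = 0.354;  y ← (1−ω)·0.000 + ω·0.354 = 0.283
  z: GS value = (10 - (-4)·-1.120 - (1)·0.283 - (-1)·0.000) / (-7) = -0.748;  z ← (1−ω)·0.000 + ω·-0.748 = -0.598
  w: GS value = (3 - (-4)·-1.120 - (4)·0.283 - (-1)·-0.598) / (11) = -0.292;  w ← (1−ω)·0.000 + ω·-0.292 = -0.234

(-1.120, 0.283, -0.598, -0.234)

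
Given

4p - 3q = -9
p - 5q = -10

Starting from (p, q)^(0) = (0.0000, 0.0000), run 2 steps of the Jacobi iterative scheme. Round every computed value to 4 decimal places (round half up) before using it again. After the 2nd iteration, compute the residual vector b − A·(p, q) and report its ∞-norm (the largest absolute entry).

1.5000

Iteration 1:
  p = (-9 - (-3)·0.0000) / (4) = -2.2500
  q = (-10 - (1)·0.0000) / (-5) = 2.0000
Iteration 2:
  p = (-9 - (-3)·2.0000) / (4) = -0.7500
  q = (-10 - (1)·-2.2500) / (-5) = 1.5500
Residual b − A·x = (-1.3500, -1.5000); ∞-norm = 1.5000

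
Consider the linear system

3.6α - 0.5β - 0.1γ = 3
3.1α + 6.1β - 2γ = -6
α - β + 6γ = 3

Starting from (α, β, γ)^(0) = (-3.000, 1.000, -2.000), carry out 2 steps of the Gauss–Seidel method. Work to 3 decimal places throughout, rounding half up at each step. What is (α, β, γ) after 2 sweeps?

(0.541, -1.260, 0.200)

Iteration 1:
  α = (3 - (-0.5)·1.000 - (-0.1)·-2.000) / (3.6) = 0.917
  β = (-6 - (3.1)·0.917 - (-2)·-2.000) / (6.1) = -2.105
  γ = (3 - (1)·0.917 - (-1)·-2.105) / (6) = -0.004
Iteration 2:
  α = (3 - (-0.5)·-2.105 - (-0.1)·-0.004) / (3.6) = 0.541
  β = (-6 - (3.1)·0.541 - (-2)·-0.004) / (6.1) = -1.260
  γ = (3 - (1)·0.541 - (-1)·-1.260) / (6) = 0.200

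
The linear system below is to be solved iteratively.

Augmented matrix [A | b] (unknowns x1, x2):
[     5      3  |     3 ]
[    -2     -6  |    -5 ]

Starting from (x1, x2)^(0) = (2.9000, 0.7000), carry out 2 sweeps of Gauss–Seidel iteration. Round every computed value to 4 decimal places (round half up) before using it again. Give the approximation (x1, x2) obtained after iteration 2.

Iteration 1:
  x1 = (3 - (3)·0.7000) / (5) = 0.1800
  x2 = (-5 - (-2)·0.1800) / (-6) = 0.7733
Iteration 2:
  x1 = (3 - (3)·0.7733) / (5) = 0.1360
  x2 = (-5 - (-2)·0.1360) / (-6) = 0.7880

(0.1360, 0.7880)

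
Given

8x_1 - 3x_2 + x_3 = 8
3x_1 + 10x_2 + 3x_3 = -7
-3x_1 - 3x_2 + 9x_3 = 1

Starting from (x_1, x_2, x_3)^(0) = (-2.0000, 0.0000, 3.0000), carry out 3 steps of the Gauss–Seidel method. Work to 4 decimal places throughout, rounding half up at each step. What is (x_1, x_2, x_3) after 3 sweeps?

Iteration 1:
  x_1 = (8 - (-3)·0.0000 - (1)·3.0000) / (8) = 0.6250
  x_2 = (-7 - (3)·0.6250 - (3)·3.0000) / (10) = -1.7875
  x_3 = (1 - (-3)·0.6250 - (-3)·-1.7875) / (9) = -0.2764
Iteration 2:
  x_1 = (8 - (-3)·-1.7875 - (1)·-0.2764) / (8) = 0.3642
  x_2 = (-7 - (3)·0.3642 - (3)·-0.2764) / (10) = -0.7263
  x_3 = (1 - (-3)·0.3642 - (-3)·-0.7263) / (9) = -0.0096
Iteration 3:
  x_1 = (8 - (-3)·-0.7263 - (1)·-0.0096) / (8) = 0.7288
  x_2 = (-7 - (3)·0.7288 - (3)·-0.0096) / (10) = -0.9158
  x_3 = (1 - (-3)·0.7288 - (-3)·-0.9158) / (9) = 0.0488

(0.7288, -0.9158, 0.0488)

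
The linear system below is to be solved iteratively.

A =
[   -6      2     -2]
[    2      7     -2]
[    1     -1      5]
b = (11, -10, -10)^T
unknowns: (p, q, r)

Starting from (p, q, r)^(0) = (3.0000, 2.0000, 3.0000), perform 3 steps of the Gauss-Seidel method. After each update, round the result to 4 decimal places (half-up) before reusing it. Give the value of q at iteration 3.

Iteration 1:
  p = (11 - (2)·2.0000 - (-2)·3.0000) / (-6) = -2.1667
  q = (-10 - (2)·-2.1667 - (-2)·3.0000) / (7) = 0.0476
  r = (-10 - (1)·-2.1667 - (-1)·0.0476) / (5) = -1.5571
Iteration 2:
  p = (11 - (2)·0.0476 - (-2)·-1.5571) / (-6) = -1.2984
  q = (-10 - (2)·-1.2984 - (-2)·-1.5571) / (7) = -1.5025
  r = (-10 - (1)·-1.2984 - (-1)·-1.5025) / (5) = -2.0408
Iteration 3:
  p = (11 - (2)·-1.5025 - (-2)·-2.0408) / (-6) = -1.6539
  q = (-10 - (2)·-1.6539 - (-2)·-2.0408) / (7) = -1.5391
  r = (-10 - (1)·-1.6539 - (-1)·-1.5391) / (5) = -1.9770

-1.5391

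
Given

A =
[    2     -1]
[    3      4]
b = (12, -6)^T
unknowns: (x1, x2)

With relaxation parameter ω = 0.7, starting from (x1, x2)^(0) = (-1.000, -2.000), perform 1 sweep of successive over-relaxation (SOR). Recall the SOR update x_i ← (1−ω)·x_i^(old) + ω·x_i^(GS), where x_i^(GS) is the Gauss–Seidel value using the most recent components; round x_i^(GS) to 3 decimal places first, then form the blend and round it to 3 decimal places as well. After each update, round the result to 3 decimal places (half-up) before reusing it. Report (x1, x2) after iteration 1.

(3.200, -3.330)

Iteration 1:
  x1: GS value = (12 - (-1)·-2.000) / (2) = 5.000;  x1 ← (1−ω)·-1.000 + ω·5.000 = 3.200
  x2: GS value = (-6 - (3)·3.200) / (4) = -3.900;  x2 ← (1−ω)·-2.000 + ω·-3.900 = -3.330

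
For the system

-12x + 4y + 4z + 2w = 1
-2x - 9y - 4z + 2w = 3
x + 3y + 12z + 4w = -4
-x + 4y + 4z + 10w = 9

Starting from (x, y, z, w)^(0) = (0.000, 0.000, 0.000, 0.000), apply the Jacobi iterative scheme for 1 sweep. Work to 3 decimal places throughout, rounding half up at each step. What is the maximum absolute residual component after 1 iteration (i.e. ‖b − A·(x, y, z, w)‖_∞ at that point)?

Iteration 1:
  x = (1 - (4)·0.000 - (4)·0.000 - (2)·0.000) / (-12) = -0.083
  y = (3 - (-2)·0.000 - (-4)·0.000 - (2)·0.000) / (-9) = -0.333
  z = (-4 - (1)·0.000 - (3)·0.000 - (4)·0.000) / (12) = -0.333
  w = (9 - (-1)·0.000 - (4)·0.000 - (4)·0.000) / (10) = 0.900
Residual b − A·x = (0.868, -3.295, -2.522, 2.581); ∞-norm = 3.295

3.295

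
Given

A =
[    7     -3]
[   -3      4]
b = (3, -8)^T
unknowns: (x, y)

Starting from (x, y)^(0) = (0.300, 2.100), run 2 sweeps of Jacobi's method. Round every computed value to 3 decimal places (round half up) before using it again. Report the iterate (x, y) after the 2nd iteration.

(-0.332, -1.003)

Iteration 1:
  x = (3 - (-3)·2.100) / (7) = 1.329
  y = (-8 - (-3)·0.300) / (4) = -1.775
Iteration 2:
  x = (3 - (-3)·-1.775) / (7) = -0.332
  y = (-8 - (-3)·1.329) / (4) = -1.003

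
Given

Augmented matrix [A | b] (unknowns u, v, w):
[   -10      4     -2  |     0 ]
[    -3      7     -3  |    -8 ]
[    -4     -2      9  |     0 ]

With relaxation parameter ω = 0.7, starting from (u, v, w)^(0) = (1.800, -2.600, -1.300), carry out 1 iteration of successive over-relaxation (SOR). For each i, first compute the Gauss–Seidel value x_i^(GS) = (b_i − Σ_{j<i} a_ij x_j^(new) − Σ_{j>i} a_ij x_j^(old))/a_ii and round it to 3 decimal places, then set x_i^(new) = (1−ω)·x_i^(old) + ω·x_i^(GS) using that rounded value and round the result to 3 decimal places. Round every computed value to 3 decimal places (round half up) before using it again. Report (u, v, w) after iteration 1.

(-0.006, -1.972, -0.699)

Iteration 1:
  u: GS value = (0 - (4)·-2.600 - (-2)·-1.300) / (-10) = -0.780;  u ← (1−ω)·1.800 + ω·-0.780 = -0.006
  v: GS value = (-8 - (-3)·-0.006 - (-3)·-1.300) / (7) = -1.703;  v ← (1−ω)·-2.600 + ω·-1.703 = -1.972
  w: GS value = (0 - (-4)·-0.006 - (-2)·-1.972) / (9) = -0.441;  w ← (1−ω)·-1.300 + ω·-0.441 = -0.699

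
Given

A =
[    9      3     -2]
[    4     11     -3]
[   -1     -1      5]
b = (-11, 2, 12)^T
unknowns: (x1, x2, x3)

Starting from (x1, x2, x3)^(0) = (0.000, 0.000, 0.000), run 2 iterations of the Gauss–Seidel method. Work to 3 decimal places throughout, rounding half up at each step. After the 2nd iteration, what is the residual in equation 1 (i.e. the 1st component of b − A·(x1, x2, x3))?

Iteration 1:
  x1 = (-11 - (3)·0.000 - (-2)·0.000) / (9) = -1.222
  x2 = (2 - (4)·-1.222 - (-3)·0.000) / (11) = 0.626
  x3 = (12 - (-1)·-1.222 - (-1)·0.626) / (5) = 2.281
Iteration 2:
  x1 = (-11 - (3)·0.626 - (-2)·2.281) / (9) = -0.924
  x2 = (2 - (4)·-0.924 - (-3)·2.281) / (11) = 1.140
  x3 = (12 - (-1)·-0.924 - (-1)·1.140) / (5) = 2.443
Residual b − A·x = (-1.218, 0.485, 0.001)

-1.218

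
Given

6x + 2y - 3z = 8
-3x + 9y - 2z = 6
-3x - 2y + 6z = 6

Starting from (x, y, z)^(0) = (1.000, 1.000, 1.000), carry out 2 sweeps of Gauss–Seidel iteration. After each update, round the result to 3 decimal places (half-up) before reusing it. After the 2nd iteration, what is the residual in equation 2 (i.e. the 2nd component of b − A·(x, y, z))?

0.766

Iteration 1:
  x = (8 - (2)·1.000 - (-3)·1.000) / (6) = 1.500
  y = (6 - (-3)·1.500 - (-2)·1.000) / (9) = 1.389
  z = (6 - (-3)·1.500 - (-2)·1.389) / (6) = 2.213
Iteration 2:
  x = (8 - (2)·1.389 - (-3)·2.213) / (6) = 1.977
  y = (6 - (-3)·1.977 - (-2)·2.213) / (9) = 1.817
  z = (6 - (-3)·1.977 - (-2)·1.817) / (6) = 2.594
Residual b − A·x = (0.286, 0.766, 0.001)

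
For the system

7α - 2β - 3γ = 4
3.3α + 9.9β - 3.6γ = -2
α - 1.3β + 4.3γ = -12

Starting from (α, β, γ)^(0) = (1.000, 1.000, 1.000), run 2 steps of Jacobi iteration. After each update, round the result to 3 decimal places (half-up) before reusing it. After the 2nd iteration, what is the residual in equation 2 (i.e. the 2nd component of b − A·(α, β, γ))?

Iteration 1:
  α = (4 - (-2)·1.000 - (-3)·1.000) / (7) = 1.286
  β = (-2 - (3.3)·1.000 - (-3.6)·1.000) / (9.9) = -0.172
  γ = (-12 - (1)·1.000 - (-1.3)·1.000) / (4.3) = -2.721
Iteration 2:
  α = (4 - (-2)·-0.172 - (-3)·-2.721) / (7) = -0.644
  β = (-2 - (3.3)·1.286 - (-3.6)·-2.721) / (9.9) = -1.620
  γ = (-12 - (1)·1.286 - (-1.3)·-0.172) / (4.3) = -3.142
Residual b − A·x = (-4.158, 4.852, 0.049)

4.852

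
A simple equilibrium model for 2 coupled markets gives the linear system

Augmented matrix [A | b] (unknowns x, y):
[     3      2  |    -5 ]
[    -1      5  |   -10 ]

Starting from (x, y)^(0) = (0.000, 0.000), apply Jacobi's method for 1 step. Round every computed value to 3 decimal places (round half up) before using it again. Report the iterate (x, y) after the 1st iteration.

Iteration 1:
  x = (-5 - (2)·0.000) / (3) = -1.667
  y = (-10 - (-1)·0.000) / (5) = -2.000

(-1.667, -2.000)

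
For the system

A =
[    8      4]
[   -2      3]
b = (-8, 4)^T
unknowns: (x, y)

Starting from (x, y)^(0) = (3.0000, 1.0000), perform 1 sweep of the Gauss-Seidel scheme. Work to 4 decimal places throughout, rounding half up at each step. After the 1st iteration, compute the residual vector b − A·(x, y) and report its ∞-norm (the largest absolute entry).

Iteration 1:
  x = (-8 - (4)·1.0000) / (8) = -1.5000
  y = (4 - (-2)·-1.5000) / (3) = 0.3333
Residual b − A·x = (2.6668, 0.0001); ∞-norm = 2.6668

2.6668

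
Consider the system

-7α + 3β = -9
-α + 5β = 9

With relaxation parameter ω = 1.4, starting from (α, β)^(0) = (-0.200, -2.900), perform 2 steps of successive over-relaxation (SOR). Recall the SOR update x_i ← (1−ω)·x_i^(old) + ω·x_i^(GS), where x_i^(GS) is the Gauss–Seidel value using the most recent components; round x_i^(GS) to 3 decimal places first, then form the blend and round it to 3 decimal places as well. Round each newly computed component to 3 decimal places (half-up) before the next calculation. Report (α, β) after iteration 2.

(3.976, 2.145)

Iteration 1:
  α: GS value = (-9 - (3)·-2.900) / (-7) = 0.043;  α ← (1−ω)·-0.200 + ω·0.043 = 0.140
  β: GS value = (9 - (-1)·0.140) / (5) = 1.828;  β ← (1−ω)·-2.900 + ω·1.828 = 3.719
Iteration 2:
  α: GS value = (-9 - (3)·3.719) / (-7) = 2.880;  α ← (1−ω)·0.140 + ω·2.880 = 3.976
  β: GS value = (9 - (-1)·3.976) / (5) = 2.595;  β ← (1−ω)·3.719 + ω·2.595 = 2.145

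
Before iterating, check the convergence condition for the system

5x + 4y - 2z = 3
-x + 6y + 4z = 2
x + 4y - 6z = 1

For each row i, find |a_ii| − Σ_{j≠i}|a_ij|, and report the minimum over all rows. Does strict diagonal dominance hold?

row 1: |5| − (4+2) = -1
row 2: |6| − (1+4) = 1
row 3: |-6| − (1+4) = 1
minimum over rows = -1 → not strictly diagonally dominant

-1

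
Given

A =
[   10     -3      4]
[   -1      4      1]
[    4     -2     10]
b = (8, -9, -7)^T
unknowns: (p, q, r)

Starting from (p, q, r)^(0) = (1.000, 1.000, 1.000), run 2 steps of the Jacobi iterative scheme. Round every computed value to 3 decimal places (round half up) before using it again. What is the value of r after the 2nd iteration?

-1.430

Iteration 1:
  p = (8 - (-3)·1.000 - (4)·1.000) / (10) = 0.700
  q = (-9 - (-1)·1.000 - (1)·1.000) / (4) = -2.250
  r = (-7 - (4)·1.000 - (-2)·1.000) / (10) = -0.900
Iteration 2:
  p = (8 - (-3)·-2.250 - (4)·-0.900) / (10) = 0.485
  q = (-9 - (-1)·0.700 - (1)·-0.900) / (4) = -1.850
  r = (-7 - (4)·0.700 - (-2)·-2.250) / (10) = -1.430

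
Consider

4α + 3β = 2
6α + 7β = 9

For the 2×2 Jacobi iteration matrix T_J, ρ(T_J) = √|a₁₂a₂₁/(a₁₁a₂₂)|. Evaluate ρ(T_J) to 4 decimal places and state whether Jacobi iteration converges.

0.8018

a₁₂a₂₁/(a₁₁a₂₂) = (3)·(6) / ((4)·(7)) = 0.642857
ρ = √|0.642857| = √0.642857 = 0.8018
ρ < 1, so Jacobi converges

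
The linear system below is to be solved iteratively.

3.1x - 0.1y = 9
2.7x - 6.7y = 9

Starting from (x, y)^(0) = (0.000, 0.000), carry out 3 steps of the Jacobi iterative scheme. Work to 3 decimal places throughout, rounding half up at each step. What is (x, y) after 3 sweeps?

(2.898, -0.191)

Iteration 1:
  x = (9 - (-0.1)·0.000) / (3.1) = 2.903
  y = (9 - (2.7)·0.000) / (-6.7) = -1.343
Iteration 2:
  x = (9 - (-0.1)·-1.343) / (3.1) = 2.860
  y = (9 - (2.7)·2.903) / (-6.7) = -0.173
Iteration 3:
  x = (9 - (-0.1)·-0.173) / (3.1) = 2.898
  y = (9 - (2.7)·2.860) / (-6.7) = -0.191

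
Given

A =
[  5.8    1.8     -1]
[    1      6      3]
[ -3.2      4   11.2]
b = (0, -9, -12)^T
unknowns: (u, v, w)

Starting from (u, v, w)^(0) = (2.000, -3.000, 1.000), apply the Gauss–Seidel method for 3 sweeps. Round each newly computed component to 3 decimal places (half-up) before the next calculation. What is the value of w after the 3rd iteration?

-0.432

Iteration 1:
  u = (0 - (1.8)·-3.000 - (-1)·1.000) / (5.8) = 1.103
  v = (-9 - (1)·1.103 - (3)·1.000) / (6) = -2.184
  w = (-12 - (-3.2)·1.103 - (4)·-2.184) / (11.2) = 0.024
Iteration 2:
  u = (0 - (1.8)·-2.184 - (-1)·0.024) / (5.8) = 0.682
  v = (-9 - (1)·0.682 - (3)·0.024) / (6) = -1.626
  w = (-12 - (-3.2)·0.682 - (4)·-1.626) / (11.2) = -0.296
Iteration 3:
  u = (0 - (1.8)·-1.626 - (-1)·-0.296) / (5.8) = 0.454
  v = (-9 - (1)·0.454 - (3)·-0.296) / (6) = -1.428
  w = (-12 - (-3.2)·0.454 - (4)·-1.428) / (11.2) = -0.432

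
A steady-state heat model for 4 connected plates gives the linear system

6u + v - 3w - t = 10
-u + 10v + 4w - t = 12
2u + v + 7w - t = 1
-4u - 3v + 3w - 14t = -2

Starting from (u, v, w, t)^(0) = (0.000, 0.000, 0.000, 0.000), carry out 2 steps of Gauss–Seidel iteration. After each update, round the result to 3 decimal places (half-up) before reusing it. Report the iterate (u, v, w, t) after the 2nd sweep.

Iteration 1:
  u = (10 - (1)·0.000 - (-3)·0.000 - (-1)·0.000) / (6) = 1.667
  v = (12 - (-1)·1.667 - (4)·0.000 - (-1)·0.000) / (10) = 1.367
  w = (1 - (2)·1.667 - (1)·1.367 - (-1)·0.000) / (7) = -0.529
  t = (-2 - (-4)·1.667 - (-3)·1.367 - (3)·-0.529) / (-14) = -0.740
Iteration 2:
  u = (10 - (1)·1.367 - (-3)·-0.529 - (-1)·-0.740) / (6) = 1.051
  v = (12 - (-1)·1.051 - (4)·-0.529 - (-1)·-0.740) / (10) = 1.443
  w = (1 - (2)·1.051 - (1)·1.443 - (-1)·-0.740) / (7) = -0.469
  t = (-2 - (-4)·1.051 - (-3)·1.443 - (3)·-0.469) / (-14) = -0.567

(1.051, 1.443, -0.469, -0.567)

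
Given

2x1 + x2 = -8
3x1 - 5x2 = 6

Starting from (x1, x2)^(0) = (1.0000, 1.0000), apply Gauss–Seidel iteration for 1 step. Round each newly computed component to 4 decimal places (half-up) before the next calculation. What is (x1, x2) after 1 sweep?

(-4.5000, -3.9000)

Iteration 1:
  x1 = (-8 - (1)·1.0000) / (2) = -4.5000
  x2 = (6 - (3)·-4.5000) / (-5) = -3.9000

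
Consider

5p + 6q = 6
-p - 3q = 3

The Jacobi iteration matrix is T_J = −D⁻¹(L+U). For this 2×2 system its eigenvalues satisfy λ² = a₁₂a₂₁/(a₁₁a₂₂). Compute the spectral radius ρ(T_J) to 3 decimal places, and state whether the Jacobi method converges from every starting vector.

a₁₂a₂₁/(a₁₁a₂₂) = (6)·(-1) / ((5)·(-3)) = 0.400000
ρ = √|0.400000| = √0.400000 = 0.632
ρ < 1, so Jacobi converges

0.632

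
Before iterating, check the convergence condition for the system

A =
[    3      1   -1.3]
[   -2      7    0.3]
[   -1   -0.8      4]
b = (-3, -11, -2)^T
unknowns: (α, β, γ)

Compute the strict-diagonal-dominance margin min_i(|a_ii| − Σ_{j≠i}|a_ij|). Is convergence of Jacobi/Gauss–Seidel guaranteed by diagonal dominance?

0.7

row 1: |3| − (1+1.3) = 0.7
row 2: |7| − (2+0.3) = 4.7
row 3: |4| − (1+0.8) = 2.2
minimum over rows = 0.7 → strictly diagonally dominant (convergence guaranteed)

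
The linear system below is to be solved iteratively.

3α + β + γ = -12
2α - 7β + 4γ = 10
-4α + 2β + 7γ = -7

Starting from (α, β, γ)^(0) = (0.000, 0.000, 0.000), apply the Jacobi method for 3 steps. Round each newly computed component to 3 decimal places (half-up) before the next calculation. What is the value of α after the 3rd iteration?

-1.993

Iteration 1:
  α = (-12 - (1)·0.000 - (1)·0.000) / (3) = -4.000
  β = (10 - (2)·0.000 - (4)·0.000) / (-7) = -1.429
  γ = (-7 - (-4)·0.000 - (2)·0.000) / (7) = -1.000
Iteration 2:
  α = (-12 - (1)·-1.429 - (1)·-1.000) / (3) = -3.190
  β = (10 - (2)·-4.000 - (4)·-1.000) / (-7) = -3.143
  γ = (-7 - (-4)·-4.000 - (2)·-1.429) / (7) = -2.877
Iteration 3:
  α = (-12 - (1)·-3.143 - (1)·-2.877) / (3) = -1.993
  β = (10 - (2)·-3.190 - (4)·-2.877) / (-7) = -3.984
  γ = (-7 - (-4)·-3.190 - (2)·-3.143) / (7) = -1.925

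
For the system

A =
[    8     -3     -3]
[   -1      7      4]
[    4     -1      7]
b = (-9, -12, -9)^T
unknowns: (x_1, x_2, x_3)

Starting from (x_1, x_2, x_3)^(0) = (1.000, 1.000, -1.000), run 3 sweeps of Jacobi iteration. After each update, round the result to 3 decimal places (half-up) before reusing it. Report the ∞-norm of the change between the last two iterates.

0.675

Iteration 1:
  x_1 = (-9 - (-3)·1.000 - (-3)·-1.000) / (8) = -1.125
  x_2 = (-12 - (-1)·1.000 - (4)·-1.000) / (7) = -1.000
  x_3 = (-9 - (4)·1.000 - (-1)·1.000) / (7) = -1.714
Iteration 2:
  x_1 = (-9 - (-3)·-1.000 - (-3)·-1.714) / (8) = -2.143
  x_2 = (-12 - (-1)·-1.125 - (4)·-1.714) / (7) = -0.896
  x_3 = (-9 - (4)·-1.125 - (-1)·-1.000) / (7) = -0.786
Iteration 3:
  x_1 = (-9 - (-3)·-0.896 - (-3)·-0.786) / (8) = -1.756
  x_2 = (-12 - (-1)·-2.143 - (4)·-0.786) / (7) = -1.571
  x_3 = (-9 - (4)·-2.143 - (-1)·-0.896) / (7) = -0.189
Change: (0.387, -0.675, 0.597) → max |·| = 0.675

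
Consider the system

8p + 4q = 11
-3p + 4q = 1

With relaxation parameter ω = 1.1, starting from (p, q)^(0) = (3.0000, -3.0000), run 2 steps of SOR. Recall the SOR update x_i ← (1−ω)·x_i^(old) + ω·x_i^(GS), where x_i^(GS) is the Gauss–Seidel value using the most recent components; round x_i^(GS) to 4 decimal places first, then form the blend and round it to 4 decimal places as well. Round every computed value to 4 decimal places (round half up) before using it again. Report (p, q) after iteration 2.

Iteration 1:
  p: GS value = (11 - (4)·-3.0000) / (8) = 2.8750;  p ← (1−ω)·3.0000 + ω·2.8750 = 2.8625
  q: GS value = (1 - (-3)·2.8625) / (4) = 2.3969;  q ← (1−ω)·-3.0000 + ω·2.3969 = 2.9366
Iteration 2:
  p: GS value = (11 - (4)·2.9366) / (8) = -0.0933;  p ← (1−ω)·2.8625 + ω·-0.0933 = -0.3889
  q: GS value = (1 - (-3)·-0.3889) / (4) = -0.0417;  q ← (1−ω)·2.9366 + ω·-0.0417 = -0.3395

(-0.3889, -0.3395)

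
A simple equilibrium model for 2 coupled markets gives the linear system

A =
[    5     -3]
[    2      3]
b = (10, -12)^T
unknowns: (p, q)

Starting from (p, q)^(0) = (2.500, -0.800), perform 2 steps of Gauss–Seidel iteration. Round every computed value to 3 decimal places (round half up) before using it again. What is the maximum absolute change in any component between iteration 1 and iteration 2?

2.528

Iteration 1:
  p = (10 - (-3)·-0.800) / (5) = 1.520
  q = (-12 - (2)·1.520) / (3) = -5.013
Iteration 2:
  p = (10 - (-3)·-5.013) / (5) = -1.008
  q = (-12 - (2)·-1.008) / (3) = -3.328
Change: (-2.528, 1.685) → max |·| = 2.528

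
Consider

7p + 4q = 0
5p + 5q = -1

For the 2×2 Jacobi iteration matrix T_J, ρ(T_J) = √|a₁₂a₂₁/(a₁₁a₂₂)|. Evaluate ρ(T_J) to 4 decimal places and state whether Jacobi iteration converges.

0.7559

a₁₂a₂₁/(a₁₁a₂₂) = (4)·(5) / ((7)·(5)) = 0.571429
ρ = √|0.571429| = √0.571429 = 0.7559
ρ < 1, so Jacobi converges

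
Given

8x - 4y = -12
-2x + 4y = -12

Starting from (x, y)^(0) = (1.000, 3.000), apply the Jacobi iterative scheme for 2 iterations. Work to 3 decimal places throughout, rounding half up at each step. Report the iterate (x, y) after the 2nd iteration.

Iteration 1:
  x = (-12 - (-4)·3.000) / (8) = 0.000
  y = (-12 - (-2)·1.000) / (4) = -2.500
Iteration 2:
  x = (-12 - (-4)·-2.500) / (8) = -2.750
  y = (-12 - (-2)·0.000) / (4) = -3.000

(-2.750, -3.000)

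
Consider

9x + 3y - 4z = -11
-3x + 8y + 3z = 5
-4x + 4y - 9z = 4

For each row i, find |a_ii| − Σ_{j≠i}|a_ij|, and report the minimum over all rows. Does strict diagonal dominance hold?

1

row 1: |9| − (3+4) = 2
row 2: |8| − (3+3) = 2
row 3: |-9| − (4+4) = 1
minimum over rows = 1 → strictly diagonally dominant (convergence guaranteed)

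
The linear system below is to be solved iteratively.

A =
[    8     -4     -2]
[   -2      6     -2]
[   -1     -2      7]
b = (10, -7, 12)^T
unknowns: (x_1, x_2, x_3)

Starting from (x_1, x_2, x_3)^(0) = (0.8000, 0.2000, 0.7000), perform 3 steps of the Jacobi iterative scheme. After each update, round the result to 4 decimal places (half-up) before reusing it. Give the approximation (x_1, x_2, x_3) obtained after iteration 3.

(1.6705, -0.1234, 1.9041)

Iteration 1:
  x_1 = (10 - (-4)·0.2000 - (-2)·0.7000) / (8) = 1.5250
  x_2 = (-7 - (-2)·0.8000 - (-2)·0.7000) / (6) = -0.6667
  x_3 = (12 - (-1)·0.8000 - (-2)·0.2000) / (7) = 1.8857
Iteration 2:
  x_1 = (10 - (-4)·-0.6667 - (-2)·1.8857) / (8) = 1.3881
  x_2 = (-7 - (-2)·1.5250 - (-2)·1.8857) / (6) = -0.0298
  x_3 = (12 - (-1)·1.5250 - (-2)·-0.6667) / (7) = 1.7417
Iteration 3:
  x_1 = (10 - (-4)·-0.0298 - (-2)·1.7417) / (8) = 1.6705
  x_2 = (-7 - (-2)·1.3881 - (-2)·1.7417) / (6) = -0.1234
  x_3 = (12 - (-1)·1.3881 - (-2)·-0.0298) / (7) = 1.9041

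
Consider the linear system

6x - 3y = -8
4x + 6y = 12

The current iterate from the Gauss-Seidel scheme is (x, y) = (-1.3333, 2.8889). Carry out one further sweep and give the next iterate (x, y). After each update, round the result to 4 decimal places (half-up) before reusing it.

One sweep:
  x = (-8 - (-3)·2.8889) / (6) = 0.1111
  y = (12 - (4)·0.1111) / (6) = 1.9259

(0.1111, 1.9259)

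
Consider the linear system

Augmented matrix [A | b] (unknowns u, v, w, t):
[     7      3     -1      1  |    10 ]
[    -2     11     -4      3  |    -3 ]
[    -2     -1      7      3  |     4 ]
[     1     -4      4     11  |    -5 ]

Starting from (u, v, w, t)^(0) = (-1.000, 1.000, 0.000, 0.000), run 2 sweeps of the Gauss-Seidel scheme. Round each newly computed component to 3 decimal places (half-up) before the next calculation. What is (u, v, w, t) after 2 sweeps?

(1.715, 0.587, 1.525, -0.952)

Iteration 1:
  u = (10 - (3)·1.000 - (-1)·0.000 - (1)·0.000) / (7) = 1.000
  v = (-3 - (-2)·1.000 - (-4)·0.000 - (3)·0.000) / (11) = -0.091
  w = (4 - (-2)·1.000 - (-1)·-0.091 - (3)·0.000) / (7) = 0.844
  t = (-5 - (1)·1.000 - (-4)·-0.091 - (4)·0.844) / (11) = -0.885
Iteration 2:
  u = (10 - (3)·-0.091 - (-1)·0.844 - (1)·-0.885) / (7) = 1.715
  v = (-3 - (-2)·1.715 - (-4)·0.844 - (3)·-0.885) / (11) = 0.587
  w = (4 - (-2)·1.715 - (-1)·0.587 - (3)·-0.885) / (7) = 1.525
  t = (-5 - (1)·1.715 - (-4)·0.587 - (4)·1.525) / (11) = -0.952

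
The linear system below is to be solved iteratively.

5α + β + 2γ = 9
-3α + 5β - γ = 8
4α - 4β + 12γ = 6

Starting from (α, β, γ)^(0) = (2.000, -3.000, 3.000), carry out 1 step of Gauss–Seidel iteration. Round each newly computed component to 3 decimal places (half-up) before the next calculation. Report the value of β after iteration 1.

Iteration 1:
  α = (9 - (1)·-3.000 - (2)·3.000) / (5) = 1.200
  β = (8 - (-3)·1.200 - (-1)·3.000) / (5) = 2.920
  γ = (6 - (4)·1.200 - (-4)·2.920) / (12) = 1.073

2.920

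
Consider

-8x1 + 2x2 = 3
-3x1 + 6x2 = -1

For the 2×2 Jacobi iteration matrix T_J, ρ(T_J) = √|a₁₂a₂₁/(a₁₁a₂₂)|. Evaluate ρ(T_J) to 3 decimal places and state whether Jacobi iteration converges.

a₁₂a₂₁/(a₁₁a₂₂) = (2)·(-3) / ((-8)·(6)) = 0.125000
ρ = √|0.125000| = √0.125000 = 0.354
ρ < 1, so Jacobi converges

0.354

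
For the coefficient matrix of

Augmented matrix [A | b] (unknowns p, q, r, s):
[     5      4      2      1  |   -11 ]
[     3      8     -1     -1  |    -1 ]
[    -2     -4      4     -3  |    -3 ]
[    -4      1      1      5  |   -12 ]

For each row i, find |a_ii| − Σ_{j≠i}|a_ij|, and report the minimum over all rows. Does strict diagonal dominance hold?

-5

row 1: |5| − (4+2+1) = -2
row 2: |8| − (3+1+1) = 3
row 3: |4| − (2+4+3) = -5
row 4: |5| − (4+1+1) = -1
minimum over rows = -5 → not strictly diagonally dominant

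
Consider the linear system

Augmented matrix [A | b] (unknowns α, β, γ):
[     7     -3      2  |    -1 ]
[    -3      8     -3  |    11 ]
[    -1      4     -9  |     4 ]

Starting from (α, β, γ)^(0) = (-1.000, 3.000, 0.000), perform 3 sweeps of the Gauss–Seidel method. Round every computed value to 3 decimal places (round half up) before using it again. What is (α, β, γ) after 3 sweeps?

Iteration 1:
  α = (-1 - (-3)·3.000 - (2)·0.000) / (7) = 1.143
  β = (11 - (-3)·1.143 - (-3)·0.000) / (8) = 1.804
  γ = (4 - (-1)·1.143 - (4)·1.804) / (-9) = 0.230
Iteration 2:
  α = (-1 - (-3)·1.804 - (2)·0.230) / (7) = 0.565
  β = (11 - (-3)·0.565 - (-3)·0.230) / (8) = 1.673
  γ = (4 - (-1)·0.565 - (4)·1.673) / (-9) = 0.236
Iteration 3:
  α = (-1 - (-3)·1.673 - (2)·0.236) / (7) = 0.507
  β = (11 - (-3)·0.507 - (-3)·0.236) / (8) = 1.654
  γ = (4 - (-1)·0.507 - (4)·1.654) / (-9) = 0.234

(0.507, 1.654, 0.234)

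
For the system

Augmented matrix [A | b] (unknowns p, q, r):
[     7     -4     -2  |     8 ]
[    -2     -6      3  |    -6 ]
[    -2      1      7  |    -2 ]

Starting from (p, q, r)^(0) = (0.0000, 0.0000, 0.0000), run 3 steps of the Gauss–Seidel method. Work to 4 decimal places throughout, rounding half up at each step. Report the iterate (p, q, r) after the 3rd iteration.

Iteration 1:
  p = (8 - (-4)·0.0000 - (-2)·0.0000) / (7) = 1.1429
  q = (-6 - (-2)·1.1429 - (3)·0.0000) / (-6) = 0.6190
  r = (-2 - (-2)·1.1429 - (1)·0.6190) / (7) = -0.0476
Iteration 2:
  p = (8 - (-4)·0.6190 - (-2)·-0.0476) / (7) = 1.4830
  q = (-6 - (-2)·1.4830 - (3)·-0.0476) / (-6) = 0.4819
  r = (-2 - (-2)·1.4830 - (1)·0.4819) / (7) = 0.0692
Iteration 3:
  p = (8 - (-4)·0.4819 - (-2)·0.0692) / (7) = 1.4380
  q = (-6 - (-2)·1.4380 - (3)·0.0692) / (-6) = 0.5553
  r = (-2 - (-2)·1.4380 - (1)·0.5553) / (7) = 0.0458

(1.4380, 0.5553, 0.0458)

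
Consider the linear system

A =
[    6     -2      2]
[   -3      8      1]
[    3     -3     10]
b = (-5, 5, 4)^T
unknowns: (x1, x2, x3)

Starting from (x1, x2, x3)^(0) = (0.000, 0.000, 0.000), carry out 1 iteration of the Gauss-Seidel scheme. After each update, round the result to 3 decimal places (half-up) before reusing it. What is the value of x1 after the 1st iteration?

Iteration 1:
  x1 = (-5 - (-2)·0.000 - (2)·0.000) / (6) = -0.833
  x2 = (5 - (-3)·-0.833 - (1)·0.000) / (8) = 0.313
  x3 = (4 - (3)·-0.833 - (-3)·0.313) / (10) = 0.744

-0.833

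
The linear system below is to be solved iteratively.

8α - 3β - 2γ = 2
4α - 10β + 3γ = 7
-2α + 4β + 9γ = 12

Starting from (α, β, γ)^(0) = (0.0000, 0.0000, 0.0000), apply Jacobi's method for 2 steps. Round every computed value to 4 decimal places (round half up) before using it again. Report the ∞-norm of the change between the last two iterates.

0.5000

Iteration 1:
  α = (2 - (-3)·0.0000 - (-2)·0.0000) / (8) = 0.2500
  β = (7 - (4)·0.0000 - (3)·0.0000) / (-10) = -0.7000
  γ = (12 - (-2)·0.0000 - (4)·0.0000) / (9) = 1.3333
Iteration 2:
  α = (2 - (-3)·-0.7000 - (-2)·1.3333) / (8) = 0.3208
  β = (7 - (4)·0.2500 - (3)·1.3333) / (-10) = -0.2000
  γ = (12 - (-2)·0.2500 - (4)·-0.7000) / (9) = 1.7000
Change: (0.0708, 0.5000, 0.3667) → max |·| = 0.5000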